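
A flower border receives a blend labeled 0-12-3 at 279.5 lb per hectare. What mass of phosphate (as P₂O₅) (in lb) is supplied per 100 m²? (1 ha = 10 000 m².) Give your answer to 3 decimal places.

0.335 lb P₂O₅ per hundred sq m

P₂O₅ per hectare = 279.5 × 12% = 33.54 lb.
Convert to per 100 m²: 33.54 × 0.01 = 0.3354 lb.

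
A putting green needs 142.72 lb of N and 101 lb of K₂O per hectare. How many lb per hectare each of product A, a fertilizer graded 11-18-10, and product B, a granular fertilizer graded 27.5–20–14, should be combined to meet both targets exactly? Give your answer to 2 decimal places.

644.15 lb product A, 261.32 lb product B

With a, b = lb per hectare of product A and product B:
N: 0.11·a + 0.275·b = 142.72
K₂O: 0.1·a + 0.14·b = 101
Solving simultaneously: a = 644.149, b = 261.322.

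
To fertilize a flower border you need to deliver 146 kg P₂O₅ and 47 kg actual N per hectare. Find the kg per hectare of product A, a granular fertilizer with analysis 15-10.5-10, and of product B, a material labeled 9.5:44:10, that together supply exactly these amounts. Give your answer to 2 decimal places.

Let a = kg of product A, b = kg of product B (per hectare).
P₂O₅: 0.105·a + 0.44·b = 146
N: 0.15·a + 0.095·b = 47
Solving simultaneously: a = 121.553, b = 302.811.

121.55 kg product A, 302.81 kg product B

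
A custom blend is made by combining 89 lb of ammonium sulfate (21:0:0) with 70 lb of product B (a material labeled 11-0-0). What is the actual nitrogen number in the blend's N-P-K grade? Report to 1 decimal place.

16.6% N

Total mass = 89 + 70 = 159 lb.
N mass = 21%×89 + 11%×70 = 26.39 lb.
% N = 26.39 / 159 = 16.5975%.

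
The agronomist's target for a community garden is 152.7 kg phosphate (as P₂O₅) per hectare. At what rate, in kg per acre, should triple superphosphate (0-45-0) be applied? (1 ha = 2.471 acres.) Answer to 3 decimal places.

137.326 kg of product per acre

Product per hectare = 152.7 / 45% = 339.333 kg.
Convert to per acre: 339.333 × 0.404694 = 137.3263 kg.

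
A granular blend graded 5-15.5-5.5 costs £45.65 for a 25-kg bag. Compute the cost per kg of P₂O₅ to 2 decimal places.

£11.78 per kg P₂O₅

P₂O₅ in bag = 25 × 15.5% = 3.875 kg.
Cost per kg P₂O₅ = £45.65 / 3.875 = £11.7806.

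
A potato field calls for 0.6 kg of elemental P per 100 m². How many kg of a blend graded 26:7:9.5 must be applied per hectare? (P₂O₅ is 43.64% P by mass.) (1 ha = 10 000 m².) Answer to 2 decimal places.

1964.12 kg of product per hectare

As P₂O₅: 0.6 / 0.4364 = 1.37489 kg per 100 m².
Product per 100 m² = 1.37489 / 7% = 19.6412 kg.
Convert to per hectare: 19.6412 × 100 = 1964.122 kg.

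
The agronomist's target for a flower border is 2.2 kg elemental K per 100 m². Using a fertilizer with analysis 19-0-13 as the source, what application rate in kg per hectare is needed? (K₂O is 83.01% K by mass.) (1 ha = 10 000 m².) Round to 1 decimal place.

As K₂O: 2.2 / 0.8301 = 2.65028 kg per 100 m².
Product per 100 m² = 2.65028 / 13% = 20.3868 kg.
Convert to per hectare: 20.3868 × 100 = 2038.68 kg.

2038.7 kg of product per hectare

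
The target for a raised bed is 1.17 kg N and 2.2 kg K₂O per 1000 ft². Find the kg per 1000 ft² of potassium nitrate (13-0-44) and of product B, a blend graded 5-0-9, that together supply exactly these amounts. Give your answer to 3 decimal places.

Per-1000 ft² balance (a = potassium nitrate, b = product B):
N: 0.13·a + 0.05·b = 1.17
K₂O: 0.44·a + 0.09·b = 2.2
From row1: a = (1.17 − 0.05·b) / 0.13.
Into row2: 0.44·(1.17 − 0.05·b)/0.13 + 0.09·b = 2.2 → b = 22.2136, a = 0.456311.

0.456 kg potassium nitrate, 22.214 kg product B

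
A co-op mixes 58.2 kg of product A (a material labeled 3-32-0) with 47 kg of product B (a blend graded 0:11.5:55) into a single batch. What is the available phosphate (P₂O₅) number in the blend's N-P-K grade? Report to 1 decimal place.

Total mass = 58.2 + 47 = 105.2 kg.
P₂O₅ mass = 32%×58.2 + 11.5%×47 = 24.029 kg.
% P₂O₅ = 24.029 / 105.2 = 22.8413%.

22.8% P₂O₅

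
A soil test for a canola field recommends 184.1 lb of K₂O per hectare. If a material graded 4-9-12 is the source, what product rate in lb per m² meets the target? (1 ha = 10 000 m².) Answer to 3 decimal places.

0.153 lb of product per sq m

Product per hectare = 184.1 / 12% = 1534.17 lb.
Convert to per m²: 1534.17 × 0.0001 = 0.153417 lb.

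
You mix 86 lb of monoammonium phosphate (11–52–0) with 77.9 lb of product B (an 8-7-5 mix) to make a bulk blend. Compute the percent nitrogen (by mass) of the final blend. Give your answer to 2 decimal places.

9.57% N

Total mass = 86 + 77.9 = 163.9 lb.
N mass = 11%×86 + 8%×77.9 = 15.692 lb.
% N = 15.692 / 163.9 = 9.57413%.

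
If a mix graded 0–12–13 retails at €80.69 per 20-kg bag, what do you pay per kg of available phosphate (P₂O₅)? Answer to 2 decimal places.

P₂O₅ in bag = 20 × 12% = 2.4 kg.
Cost per kg P₂O₅ = €80.69 / 2.4 = €33.6208.

€33.62 per kg P₂O₅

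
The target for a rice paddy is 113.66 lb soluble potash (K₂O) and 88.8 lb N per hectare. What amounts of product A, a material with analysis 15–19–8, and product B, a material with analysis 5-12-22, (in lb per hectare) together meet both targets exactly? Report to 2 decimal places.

477.69 lb product A, 342.93 lb product B

Per-hectare balance (a = product A, b = product B):
K₂O: 0.08·a + 0.22·b = 113.66
N: 0.15·a + 0.05·b = 88.8
Eliminate b: (row1) − 0.22/0.05·(row2) → -0.58·a = -277.06, so a = 477.6897.
Then b = (88.8 − 0.15·477.6897) / 0.05 = 342.931.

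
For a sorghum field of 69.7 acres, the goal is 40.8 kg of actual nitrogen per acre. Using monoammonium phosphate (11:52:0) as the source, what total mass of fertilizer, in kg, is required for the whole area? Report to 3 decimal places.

Product per acre = 40.8 / 11% = 370.909 kg.
Total product = 370.909 × 69.7 = 25852.3636 kg.

25852.364 kg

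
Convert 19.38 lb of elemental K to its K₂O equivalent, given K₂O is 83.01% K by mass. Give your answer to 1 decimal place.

23.3 lb K₂O

K₂O = 19.38 / 0.8301 = 23.3466 lb.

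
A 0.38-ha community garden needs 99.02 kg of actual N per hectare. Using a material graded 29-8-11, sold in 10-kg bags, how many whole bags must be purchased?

13 bags

Product per hectare = 99.02 / 29% = 341.448 kg.
Total product = 341.448 × 0.38 = 129.75 kg.
Bags = ⌈129.75 / 10⌉ = 13.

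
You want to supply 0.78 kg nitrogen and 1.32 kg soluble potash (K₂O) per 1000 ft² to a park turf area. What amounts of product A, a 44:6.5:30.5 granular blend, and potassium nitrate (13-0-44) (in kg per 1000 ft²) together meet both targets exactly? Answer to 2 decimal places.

1.11 kg product A, 2.23 kg potassium nitrate

Let a = kg of product A, b = kg of potassium nitrate (per 1000 ft²).
N: 0.44·a + 0.13·b = 0.78
K₂O: 0.305·a + 0.44·b = 1.32
Eliminate b: (row1) − 0.13/0.44·(row2) → 0.349886·a = 0.39, so a = 1.11465.
Then b = (1.32 − 0.305·1.11465) / 0.44 = 2.22735.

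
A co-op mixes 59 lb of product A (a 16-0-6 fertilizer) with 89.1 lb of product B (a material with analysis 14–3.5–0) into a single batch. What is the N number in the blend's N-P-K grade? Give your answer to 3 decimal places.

Total mass = 59 + 89.1 = 148.1 lb.
N mass = 16%×59 + 14%×89.1 = 21.914 lb.
% N = 21.914 / 148.1 = 14.7968%.

14.797% N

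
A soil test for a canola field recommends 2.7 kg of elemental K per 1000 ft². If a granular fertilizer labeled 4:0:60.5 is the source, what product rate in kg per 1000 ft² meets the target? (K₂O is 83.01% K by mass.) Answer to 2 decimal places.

5.38 kg of product per thousand sq ft

As K₂O: 2.7 / 0.8301 = 3.25262 kg per 1000 ft².
Product per 1000 ft² = 3.25262 / 60.5% = 5.37623 kg.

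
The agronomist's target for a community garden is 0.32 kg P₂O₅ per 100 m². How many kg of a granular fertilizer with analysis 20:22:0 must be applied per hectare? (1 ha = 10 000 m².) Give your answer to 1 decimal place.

145.5 kg of product per hectare

Product per 100 m² = 0.32 / 22% = 1.45455 kg.
Convert to per hectare: 1.45455 × 100 = 145.455 kg.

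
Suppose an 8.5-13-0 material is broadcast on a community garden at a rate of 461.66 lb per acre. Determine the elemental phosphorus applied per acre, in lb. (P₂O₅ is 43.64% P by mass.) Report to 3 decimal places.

26.191 lb P per acre

P₂O₅ per acre = 461.66 × 13% = 60.0158 lb.
Elemental P = 60.0158 × 0.4364 = 26.1909 lb per acre.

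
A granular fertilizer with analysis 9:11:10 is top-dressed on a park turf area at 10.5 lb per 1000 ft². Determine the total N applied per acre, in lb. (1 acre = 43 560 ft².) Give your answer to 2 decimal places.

nitrogen per 1000 ft² = 10.5 × 9% = 0.945 lb.
Convert to per acre: 0.945 × 43.56 = 41.1642 lb.

41.16 lb N per acre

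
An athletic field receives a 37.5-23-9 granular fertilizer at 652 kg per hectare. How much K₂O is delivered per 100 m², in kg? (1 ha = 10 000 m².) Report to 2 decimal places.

0.59 kg K₂O per hundred sq m

K₂O per hectare = 652 × 9% = 58.68 kg.
Convert to per 100 m²: 58.68 × 0.01 = 0.5868 kg.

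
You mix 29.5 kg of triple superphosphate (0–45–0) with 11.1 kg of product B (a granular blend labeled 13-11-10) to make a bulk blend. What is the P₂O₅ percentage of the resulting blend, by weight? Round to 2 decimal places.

35.70% P₂O₅

Total mass = 29.5 + 11.1 = 40.6 kg.
P₂O₅ mass = 45%×29.5 + 11%×11.1 = 14.496 kg.
% P₂O₅ = 14.496 / 40.6 = 35.7044%.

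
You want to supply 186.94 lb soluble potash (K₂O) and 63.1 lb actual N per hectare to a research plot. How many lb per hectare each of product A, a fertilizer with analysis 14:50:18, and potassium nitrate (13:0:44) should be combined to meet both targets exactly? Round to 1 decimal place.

90.6 lb product A, 387.8 lb potassium nitrate

Let a = lb of product A, b = lb of potassium nitrate (per hectare).
K₂O: 0.18·a + 0.44·b = 186.94
N: 0.14·a + 0.13·b = 63.1
Solving simultaneously: a = 90.623, b = 387.791.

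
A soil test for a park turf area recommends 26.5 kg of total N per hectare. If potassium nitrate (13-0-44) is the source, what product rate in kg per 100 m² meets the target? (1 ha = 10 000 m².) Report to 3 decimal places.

Product per hectare = 26.5 / 13% = 203.846 kg.
Convert to per 100 m²: 203.846 × 0.01 = 2.03846 kg.

2.038 kg of product per hundred sq m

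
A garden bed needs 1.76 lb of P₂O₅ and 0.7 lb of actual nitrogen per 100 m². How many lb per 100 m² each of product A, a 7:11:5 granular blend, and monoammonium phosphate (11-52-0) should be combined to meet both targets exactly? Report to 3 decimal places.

With a, b = lb per 100 m² of product A and monoammonium phosphate:
P₂O₅: 0.11·a + 0.52·b = 1.76
N: 0.07·a + 0.11·b = 0.7
Solving simultaneously: a = 7.01235, b = 1.90123.

7.012 lb product A, 1.901 lb monoammonium phosphate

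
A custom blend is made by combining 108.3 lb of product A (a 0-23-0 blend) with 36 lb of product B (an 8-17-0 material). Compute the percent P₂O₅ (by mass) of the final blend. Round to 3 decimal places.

21.503% P₂O₅

Total mass = 108.3 + 36 = 144.3 lb.
P₂O₅ mass = 23%×108.3 + 17%×36 = 31.029 lb.
% P₂O₅ = 31.029 / 144.3 = 21.5031%.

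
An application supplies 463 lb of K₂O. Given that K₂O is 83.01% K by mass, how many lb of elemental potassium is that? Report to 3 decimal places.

384.336 lb K

K = 463 × 0.8301 = 384.3363 lb.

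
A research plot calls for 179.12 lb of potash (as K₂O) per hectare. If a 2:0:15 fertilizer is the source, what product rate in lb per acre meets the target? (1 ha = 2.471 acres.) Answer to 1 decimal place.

483.3 lb of product per acre

Product per hectare = 179.12 / 15% = 1194.13 lb.
Convert to per acre: 1194.13 × 0.404694 = 483.259 lb.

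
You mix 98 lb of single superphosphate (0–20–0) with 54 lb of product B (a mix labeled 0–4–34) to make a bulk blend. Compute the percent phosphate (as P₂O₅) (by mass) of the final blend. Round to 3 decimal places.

Total mass = 98 + 54 = 152 lb.
P₂O₅ mass = 20%×98 + 4%×54 = 21.76 lb.
% P₂O₅ = 21.76 / 152 = 14.3158%.

14.316% P₂O₅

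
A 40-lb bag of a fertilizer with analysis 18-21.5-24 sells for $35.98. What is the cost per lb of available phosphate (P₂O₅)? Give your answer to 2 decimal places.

P₂O₅ in bag = 40 × 21.5% = 8.6 lb.
Cost per lb P₂O₅ = $35.98 / 8.6 = $4.1837.

$4.18 per lb P₂O₅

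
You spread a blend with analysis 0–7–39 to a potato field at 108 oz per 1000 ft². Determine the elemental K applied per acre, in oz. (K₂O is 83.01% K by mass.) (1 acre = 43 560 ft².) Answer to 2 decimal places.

K₂O per 1000 ft² = 108 × 39% = 42.12 oz.
Elemental K = 42.12 × 0.8301 = 34.9638 oz per 1000 ft².
Convert to per acre: 34.9638 × 43.56 = 1523.024 oz.

1523.02 oz K per acre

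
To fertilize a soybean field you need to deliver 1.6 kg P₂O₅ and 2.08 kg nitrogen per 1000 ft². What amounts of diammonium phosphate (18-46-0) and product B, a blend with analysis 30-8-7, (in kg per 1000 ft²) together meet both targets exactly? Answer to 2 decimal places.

2.54 kg diammonium phosphate, 5.41 kg product B

Let a = kg of diammonium phosphate, b = kg of product B (per 1000 ft²).
P₂O₅: 0.46·a + 0.08·b = 1.6
N: 0.18·a + 0.3·b = 2.08
From row1: a = (1.6 − 0.08·b) / 0.46.
Into row2: 0.18·(1.6 − 0.08·b)/0.46 + 0.3·b = 2.08 → b = 5.411, a = 2.53722.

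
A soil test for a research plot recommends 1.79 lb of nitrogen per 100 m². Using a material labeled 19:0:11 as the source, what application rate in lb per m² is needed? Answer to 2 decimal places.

Product per 100 m² = 1.79 / 19% = 9.42105 lb.
Convert to per m²: 9.42105 × 0.01 = 0.0942105 lb.

0.09 lb of product per sq m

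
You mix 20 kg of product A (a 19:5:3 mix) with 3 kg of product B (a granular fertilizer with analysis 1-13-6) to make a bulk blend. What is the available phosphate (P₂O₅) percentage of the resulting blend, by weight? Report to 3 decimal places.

Total mass = 20 + 3 = 23 kg.
P₂O₅ mass = 5%×20 + 13%×3 = 1.39 kg.
% P₂O₅ = 1.39 / 23 = 6.04348%.

6.043% P₂O₅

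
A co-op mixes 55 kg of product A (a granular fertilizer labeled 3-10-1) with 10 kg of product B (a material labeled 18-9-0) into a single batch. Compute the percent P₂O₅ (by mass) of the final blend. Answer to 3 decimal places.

Total mass = 55 + 10 = 65 kg.
P₂O₅ mass = 10%×55 + 9%×10 = 6.4 kg.
% P₂O₅ = 6.4 / 65 = 9.84615%.

9.846% P₂O₅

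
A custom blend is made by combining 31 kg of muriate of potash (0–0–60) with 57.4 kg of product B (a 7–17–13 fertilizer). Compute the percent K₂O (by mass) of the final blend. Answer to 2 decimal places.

29.48% K₂O

Total mass = 31 + 57.4 = 88.4 kg.
K₂O mass = 60%×31 + 13%×57.4 = 26.062 kg.
% K₂O = 26.062 / 88.4 = 29.4819%.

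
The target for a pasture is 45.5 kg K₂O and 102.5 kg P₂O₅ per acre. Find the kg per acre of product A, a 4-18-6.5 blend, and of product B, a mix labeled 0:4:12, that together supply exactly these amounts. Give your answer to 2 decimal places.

551.58 kg product A, 80.39 kg product B

With a, b = kg per acre of product A and product B:
K₂O: 0.065·a + 0.12·b = 45.5
P₂O₅: 0.18·a + 0.04·b = 102.5
Eliminate b: (row1) − 0.12/0.04·(row2) → -0.475·a = -262, so a = 551.579.
Then b = (102.5 − 0.18·551.579) / 0.04 = 80.3947.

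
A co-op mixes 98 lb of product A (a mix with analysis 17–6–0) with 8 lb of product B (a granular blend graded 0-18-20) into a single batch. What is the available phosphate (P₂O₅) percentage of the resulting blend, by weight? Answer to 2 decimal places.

6.91% P₂O₅

Total mass = 98 + 8 = 106 lb.
P₂O₅ mass = 6%×98 + 18%×8 = 7.32 lb.
% P₂O₅ = 7.32 / 106 = 6.90566%.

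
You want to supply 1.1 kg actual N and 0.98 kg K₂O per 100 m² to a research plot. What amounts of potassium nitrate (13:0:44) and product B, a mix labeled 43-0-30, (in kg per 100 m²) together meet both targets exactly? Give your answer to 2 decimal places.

Let a = kg of potassium nitrate, b = kg of product B (per 100 m²).
N: 0.13·a + 0.43·b = 1.1
K₂O: 0.44·a + 0.3·b = 0.98
Eliminate a: (row1) − 0.13/0.44·(row2) → 0.341364·b = 0.810455, so b = 2.37417.
Back-substitute: a = (1.1 − 0.43·2.37417) / 0.13 = 0.608522.

0.61 kg potassium nitrate, 2.37 kg product B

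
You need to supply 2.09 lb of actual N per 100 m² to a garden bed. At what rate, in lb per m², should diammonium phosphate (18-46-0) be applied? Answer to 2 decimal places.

0.12 lb of product per sq m

Product per 100 m² = 2.09 / 18% = 11.6111 lb.
Convert to per m²: 11.6111 × 0.01 = 0.116111 lb.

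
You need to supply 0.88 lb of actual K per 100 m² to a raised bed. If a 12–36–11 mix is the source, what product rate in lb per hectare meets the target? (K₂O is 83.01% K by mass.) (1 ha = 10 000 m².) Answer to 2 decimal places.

963.74 lb of product per hectare

As K₂O: 0.88 / 0.8301 = 1.06011 lb per 100 m².
Product per 100 m² = 1.06011 / 11% = 9.63739 lb.
Convert to per hectare: 9.63739 × 100 = 963.739 lb.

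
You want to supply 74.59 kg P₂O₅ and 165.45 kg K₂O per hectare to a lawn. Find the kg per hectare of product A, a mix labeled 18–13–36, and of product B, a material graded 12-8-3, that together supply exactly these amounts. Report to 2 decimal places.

441.70 kg product A, 214.61 kg product B

Let a = kg of product A, b = kg of product B (per hectare).
P₂O₅: 0.13·a + 0.08·b = 74.59
K₂O: 0.36·a + 0.03·b = 165.45
Solving simultaneously: a = 441.699, b = 214.614.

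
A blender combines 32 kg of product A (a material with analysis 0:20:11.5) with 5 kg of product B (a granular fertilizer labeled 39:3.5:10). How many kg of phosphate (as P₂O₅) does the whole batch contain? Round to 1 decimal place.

6.6 kg P₂O₅

P₂O₅ mass = 20%×32 + 3.5%×5 = 6.575 kg.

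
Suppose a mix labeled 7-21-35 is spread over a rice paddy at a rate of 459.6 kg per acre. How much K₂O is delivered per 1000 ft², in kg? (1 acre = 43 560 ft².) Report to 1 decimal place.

3.7 kg K₂O per thousand sq ft

K₂O per acre = 459.6 × 35% = 160.86 kg.
Convert to per 1000 ft²: 160.86 × 0.0229568 = 3.69284 kg.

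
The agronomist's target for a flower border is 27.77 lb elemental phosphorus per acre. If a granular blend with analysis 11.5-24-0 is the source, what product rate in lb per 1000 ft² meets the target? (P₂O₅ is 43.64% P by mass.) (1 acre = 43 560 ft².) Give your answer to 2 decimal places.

As P₂O₅: 27.77 / 0.4364 = 63.6343 lb per acre.
Product per acre = 63.6343 / 24% = 265.143 lb.
Convert to per 1000 ft²: 265.143 × 0.0229568 = 6.08684 lb.

6.09 lb of product per thousand sq ft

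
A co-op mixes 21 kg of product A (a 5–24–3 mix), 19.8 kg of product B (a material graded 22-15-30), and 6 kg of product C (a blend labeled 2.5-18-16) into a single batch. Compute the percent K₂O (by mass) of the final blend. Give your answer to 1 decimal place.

Total mass = 21 + 19.8 + 6 = 46.8 kg.
K₂O mass = 3%×21 + 30%×19.8 + 16%×6 = 7.53 kg.
% K₂O = 7.53 / 46.8 = 16.0897%.

16.1% K₂O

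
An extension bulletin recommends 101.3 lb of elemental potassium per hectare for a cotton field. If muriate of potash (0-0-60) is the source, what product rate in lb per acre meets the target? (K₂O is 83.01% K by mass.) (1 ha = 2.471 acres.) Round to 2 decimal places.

82.31 lb of product per acre

As K₂O: 101.3 / 0.8301 = 122.033 lb per hectare.
Product per hectare = 122.033 / 60% = 203.389 lb.
Convert to per acre: 203.389 × 0.404694 = 82.3105 lb.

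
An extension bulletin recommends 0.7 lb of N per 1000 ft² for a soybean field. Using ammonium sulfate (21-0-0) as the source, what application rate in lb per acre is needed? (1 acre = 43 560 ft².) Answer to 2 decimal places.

145.20 lb of product per acre

Product per 1000 ft² = 0.7 / 21% = 3.33333 lb.
Convert to per acre: 3.33333 × 43.56 = 145.2 lb.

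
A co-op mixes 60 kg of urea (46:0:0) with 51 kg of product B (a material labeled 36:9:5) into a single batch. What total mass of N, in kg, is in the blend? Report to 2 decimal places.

45.96 kg N

N mass = 46%×60 + 36%×51 = 45.96 kg.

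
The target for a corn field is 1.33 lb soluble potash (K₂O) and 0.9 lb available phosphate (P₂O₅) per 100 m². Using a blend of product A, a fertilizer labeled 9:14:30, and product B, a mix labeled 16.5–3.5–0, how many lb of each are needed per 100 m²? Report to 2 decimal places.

Per-100 m² balance (a = product A, b = product B):
K₂O: 0.3·a + 0·b = 1.33
P₂O₅: 0.14·a + 0.035·b = 0.9
From row1: a = (1.33 − 0·b) / 0.3.
Into row2: 0.14·(1.33 − 0·b)/0.3 + 0.035·b = 0.9 → b = 7.98095, a = 4.43333.

4.43 lb product A, 7.98 lb product B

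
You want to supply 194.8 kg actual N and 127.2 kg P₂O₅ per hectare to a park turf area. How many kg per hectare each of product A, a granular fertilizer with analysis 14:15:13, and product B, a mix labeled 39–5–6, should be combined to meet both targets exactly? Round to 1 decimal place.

774.1 kg product A, 221.6 kg product B

Let a = kg of product A, b = kg of product B (per hectare).
N: 0.14·a + 0.39·b = 194.8
P₂O₅: 0.15·a + 0.05·b = 127.2
From row1: a = (194.8 − 0.39·b) / 0.14.
Into row2: 0.15·(194.8 − 0.39·b)/0.14 + 0.05·b = 127.2 → b = 221.592, a = 774.136.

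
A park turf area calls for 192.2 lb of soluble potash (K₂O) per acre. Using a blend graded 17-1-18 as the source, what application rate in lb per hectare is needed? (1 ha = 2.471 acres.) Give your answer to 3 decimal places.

2638.479 lb of product per hectare

Product per acre = 192.2 / 18% = 1067.78 lb.
Convert to per hectare: 1067.78 × 2.471 = 2638.4789 lb.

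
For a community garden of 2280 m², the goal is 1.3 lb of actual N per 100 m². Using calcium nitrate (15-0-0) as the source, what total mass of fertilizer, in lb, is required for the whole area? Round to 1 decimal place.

Product per 100 m² = 1.3 / 15% = 8.66667 lb.
Total product = 8.66667 × 2280 / 100 = 197.6 lb.

197.6 lb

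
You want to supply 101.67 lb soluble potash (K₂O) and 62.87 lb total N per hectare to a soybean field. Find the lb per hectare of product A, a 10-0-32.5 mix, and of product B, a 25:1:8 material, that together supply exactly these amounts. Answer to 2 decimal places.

With a, b = lb per hectare of product A and product B:
K₂O: 0.325·a + 0.08·b = 101.67
N: 0.1·a + 0.25·b = 62.87
Eliminate a: (row1) − 0.325/0.1·(row2) → -0.7325·b = -102.657, so b = 140.147.
Back-substitute: a = (101.67 − 0.08·140.147) / 0.325 = 278.333.

278.33 lb product A, 140.15 lb product B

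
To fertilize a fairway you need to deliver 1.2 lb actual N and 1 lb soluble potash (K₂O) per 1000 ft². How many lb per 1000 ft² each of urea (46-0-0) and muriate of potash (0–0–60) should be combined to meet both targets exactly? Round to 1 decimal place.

With a, b = lb per 1000 ft² of urea and muriate of potash:
N: 0.46·a + 0·b = 1.2
K₂O: 0·a + 0.6·b = 1
Solving simultaneously: a = 2.6087, b = 1.66667.

2.6 lb urea, 1.7 lb muriate of potash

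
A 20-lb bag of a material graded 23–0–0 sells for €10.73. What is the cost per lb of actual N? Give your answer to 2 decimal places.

€2.33 per lb N

N in bag = 20 × 23% = 4.6 lb.
Cost per lb N = €10.73 / 4.6 = €2.3326.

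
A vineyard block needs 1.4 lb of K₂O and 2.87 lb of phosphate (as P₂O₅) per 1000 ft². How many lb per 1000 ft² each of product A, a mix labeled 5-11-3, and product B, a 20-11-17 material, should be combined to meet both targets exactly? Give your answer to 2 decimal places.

With a, b = lb per 1000 ft² of product A and product B:
K₂O: 0.03·a + 0.17·b = 1.4
P₂O₅: 0.11·a + 0.11·b = 2.87
From row1: a = (1.4 − 0.17·b) / 0.03.
Into row2: 0.11·(1.4 − 0.17·b)/0.03 + 0.11·b = 2.87 → b = 4.40909, a = 21.6818.

21.68 lb product A, 4.41 lb product B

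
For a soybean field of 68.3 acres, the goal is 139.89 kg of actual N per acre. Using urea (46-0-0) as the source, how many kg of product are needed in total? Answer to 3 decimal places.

Product per acre = 139.89 / 46% = 304.109 kg.
Total product = 304.109 × 68.3 = 20770.6239 kg.

20770.624 kg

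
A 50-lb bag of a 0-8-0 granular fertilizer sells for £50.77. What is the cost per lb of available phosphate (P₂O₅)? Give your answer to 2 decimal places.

P₂O₅ in bag = 50 × 8% = 4 lb.
Cost per lb P₂O₅ = £50.77 / 4 = £12.6925.

£12.69 per lb P₂O₅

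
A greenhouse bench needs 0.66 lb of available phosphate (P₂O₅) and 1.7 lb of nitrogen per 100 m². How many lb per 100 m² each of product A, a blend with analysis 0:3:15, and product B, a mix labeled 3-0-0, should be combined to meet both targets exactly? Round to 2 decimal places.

22.00 lb product A, 56.67 lb product B

Let a = lb of product A, b = lb of product B (per 100 m²).
P₂O₅: 0.03·a + 0·b = 0.66
N: 0·a + 0.03·b = 1.7
Solving simultaneously: a = 22, b = 56.6667.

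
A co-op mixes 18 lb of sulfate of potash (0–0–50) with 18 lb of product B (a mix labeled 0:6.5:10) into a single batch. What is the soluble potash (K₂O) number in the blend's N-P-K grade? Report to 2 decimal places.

30.00% K₂O

Total mass = 18 + 18 = 36 lb.
K₂O mass = 50%×18 + 10%×18 = 10.8 lb.
% K₂O = 10.8 / 36 = 30%.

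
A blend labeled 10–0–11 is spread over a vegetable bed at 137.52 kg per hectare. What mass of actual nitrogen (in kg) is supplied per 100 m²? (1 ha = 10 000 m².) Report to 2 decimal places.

0.14 kg N per hundred sq m

nitrogen per hectare = 137.52 × 10% = 13.752 kg.
Convert to per 100 m²: 13.752 × 0.01 = 0.13752 kg.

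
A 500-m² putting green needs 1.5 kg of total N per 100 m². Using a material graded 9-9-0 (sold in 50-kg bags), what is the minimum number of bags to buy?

Product per 100 m² = 1.5 / 9% = 16.6667 kg.
Total product = 16.6667 × 500 / 100 = 83.3333 kg.
Bags = ⌈83.3333 / 50⌉ = 2.

2 bags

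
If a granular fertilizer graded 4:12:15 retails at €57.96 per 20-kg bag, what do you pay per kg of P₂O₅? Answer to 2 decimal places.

P₂O₅ in bag = 20 × 12% = 2.4 kg.
Cost per kg P₂O₅ = €57.96 / 2.4 = €24.1500.

€24.15 per kg P₂O₅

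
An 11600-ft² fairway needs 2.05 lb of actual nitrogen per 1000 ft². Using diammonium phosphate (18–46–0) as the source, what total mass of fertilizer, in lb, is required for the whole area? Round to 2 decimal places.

Product per 1000 ft² = 2.05 / 18% = 11.3889 lb.
Total product = 11.3889 × 11600 / 1000 = 132.111 lb.

132.11 lb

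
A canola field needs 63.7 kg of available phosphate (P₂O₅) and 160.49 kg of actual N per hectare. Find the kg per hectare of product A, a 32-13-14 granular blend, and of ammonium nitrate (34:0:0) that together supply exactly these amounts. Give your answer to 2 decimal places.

490.00 kg product A, 10.85 kg ammonium nitrate

With a, b = kg per hectare of product A and ammonium nitrate:
P₂O₅: 0.13·a + 0·b = 63.7
N: 0.32·a + 0.34·b = 160.49
From row1: a = (63.7 − 0·b) / 0.13.
Into row2: 0.32·(63.7 − 0·b)/0.13 + 0.34·b = 160.49 → b = 10.8529, a = 490.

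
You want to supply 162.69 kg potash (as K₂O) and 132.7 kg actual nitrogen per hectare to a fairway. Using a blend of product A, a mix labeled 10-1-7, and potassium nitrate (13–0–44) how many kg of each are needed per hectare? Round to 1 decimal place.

Let a = kg of product A, b = kg of potassium nitrate (per hectare).
K₂O: 0.07·a + 0.44·b = 162.69
N: 0.1·a + 0.13·b = 132.7
Solving simultaneously: a = 1067, b = 200.

1067.0 kg product A, 200.0 kg potassium nitrate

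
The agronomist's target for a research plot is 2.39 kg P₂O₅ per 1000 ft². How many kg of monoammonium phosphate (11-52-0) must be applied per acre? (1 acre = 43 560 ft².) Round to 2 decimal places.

200.21 kg of product per acre

Product per 1000 ft² = 2.39 / 52% = 4.59615 kg.
Convert to per acre: 4.59615 × 43.56 = 200.208 kg.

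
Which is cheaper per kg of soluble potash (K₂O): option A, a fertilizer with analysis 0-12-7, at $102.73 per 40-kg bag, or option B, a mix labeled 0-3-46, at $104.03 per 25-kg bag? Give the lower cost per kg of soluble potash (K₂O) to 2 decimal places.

$9.05 per kg K₂O (option B)

option A: K₂O per bag = 40 × 7% = 2.8 kg; cost = 102.73 / 2.8 = $36.6893/kg K₂O.
option B: K₂O per bag = 25 × 46% = 11.5 kg; cost = 104.03 / 11.5 = $9.0461/kg K₂O.
option B is cheaper.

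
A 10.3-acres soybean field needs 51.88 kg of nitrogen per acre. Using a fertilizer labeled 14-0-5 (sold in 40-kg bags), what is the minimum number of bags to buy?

Product per acre = 51.88 / 14% = 370.571 kg.
Total product = 370.571 × 10.3 = 3816.89 kg.
Bags = ⌈3816.89 / 40⌉ = 96.

96 bags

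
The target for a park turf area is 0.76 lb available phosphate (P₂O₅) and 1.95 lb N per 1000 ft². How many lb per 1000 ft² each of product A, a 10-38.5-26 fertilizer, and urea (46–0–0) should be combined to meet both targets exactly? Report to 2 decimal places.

1.97 lb product A, 3.81 lb urea

With a, b = lb per 1000 ft² of product A and urea:
P₂O₅: 0.385·a + 0·b = 0.76
N: 0.1·a + 0.46·b = 1.95
Eliminate b: (row1) − 0/0.46·(row2) → 0.385·a = 0.76, so a = 1.97403.
Then b = (1.95 − 0.1·1.97403) / 0.46 = 3.80999.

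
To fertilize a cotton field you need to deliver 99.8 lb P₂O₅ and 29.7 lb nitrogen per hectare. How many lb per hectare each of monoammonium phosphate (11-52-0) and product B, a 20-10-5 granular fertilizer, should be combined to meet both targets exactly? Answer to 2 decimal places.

Per-hectare balance (a = monoammonium phosphate, b = product B):
P₂O₅: 0.52·a + 0.1·b = 99.8
N: 0.11·a + 0.2·b = 29.7
Eliminate b: (row1) − 0.1/0.2·(row2) → 0.465·a = 84.95, so a = 182.688.
Then b = (29.7 − 0.11·182.688) / 0.2 = 48.0215.

182.69 lb monoammonium phosphate, 48.02 lb product B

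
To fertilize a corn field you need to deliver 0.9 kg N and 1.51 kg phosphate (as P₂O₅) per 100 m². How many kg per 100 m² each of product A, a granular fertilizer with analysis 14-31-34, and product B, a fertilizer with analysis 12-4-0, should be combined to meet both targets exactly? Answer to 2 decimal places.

4.59 kg product A, 2.14 kg product B

Per-100 m² balance (a = product A, b = product B):
N: 0.14·a + 0.12·b = 0.9
P₂O₅: 0.31·a + 0.04·b = 1.51
Solving simultaneously: a = 4.59494, b = 2.13924.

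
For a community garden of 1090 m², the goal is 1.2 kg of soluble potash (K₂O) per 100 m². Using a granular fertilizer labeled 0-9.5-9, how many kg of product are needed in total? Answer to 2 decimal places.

Product per 100 m² = 1.2 / 9% = 13.3333 kg.
Total product = 13.3333 × 1090 / 100 = 145.333 kg.

145.33 kg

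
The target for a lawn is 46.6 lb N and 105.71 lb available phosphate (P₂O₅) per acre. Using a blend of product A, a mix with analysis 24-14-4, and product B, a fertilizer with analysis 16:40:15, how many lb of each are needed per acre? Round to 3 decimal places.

23.457 lb product A, 256.065 lb product B

Per-acre balance (a = product A, b = product B):
N: 0.24·a + 0.16·b = 46.6
P₂O₅: 0.14·a + 0.4·b = 105.71
From row1: a = (46.6 − 0.16·b) / 0.24.
Into row2: 0.14·(46.6 − 0.16·b)/0.24 + 0.4·b = 105.71 → b = 256.0652, a = 23.4565.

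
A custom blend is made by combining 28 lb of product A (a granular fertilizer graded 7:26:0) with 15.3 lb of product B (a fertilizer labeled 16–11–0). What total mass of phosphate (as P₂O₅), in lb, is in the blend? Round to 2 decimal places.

8.96 lb P₂O₅

P₂O₅ mass = 26%×28 + 11%×15.3 = 8.963 lb.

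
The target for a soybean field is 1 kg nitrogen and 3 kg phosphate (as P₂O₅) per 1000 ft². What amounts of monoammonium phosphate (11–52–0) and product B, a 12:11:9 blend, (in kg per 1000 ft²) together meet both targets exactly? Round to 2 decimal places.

Per-1000 ft² balance (a = monoammonium phosphate, b = product B):
N: 0.11·a + 0.12·b = 1
P₂O₅: 0.52·a + 0.11·b = 3
Eliminate a: (row1) − 0.11/0.52·(row2) → 0.0967308·b = 0.365385, so b = 3.77734.
Back-substitute: a = (1 − 0.12·3.77734) / 0.11 = 4.97018.

4.97 kg monoammonium phosphate, 3.78 kg product B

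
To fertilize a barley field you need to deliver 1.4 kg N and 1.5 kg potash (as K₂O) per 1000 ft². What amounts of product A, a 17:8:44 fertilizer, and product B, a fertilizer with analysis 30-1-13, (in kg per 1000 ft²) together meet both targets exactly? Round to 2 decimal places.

2.44 kg product A, 3.28 kg product B

Per-1000 ft² balance (a = product A, b = product B):
N: 0.17·a + 0.3·b = 1.4
K₂O: 0.44·a + 0.13·b = 1.5
Solving simultaneously: a = 2.43858, b = 3.2848.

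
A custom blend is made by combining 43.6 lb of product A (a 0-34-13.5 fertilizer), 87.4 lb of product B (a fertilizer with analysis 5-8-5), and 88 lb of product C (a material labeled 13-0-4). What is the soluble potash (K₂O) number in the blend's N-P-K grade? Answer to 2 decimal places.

Total mass = 43.6 + 87.4 + 88 = 219 lb.
K₂O mass = 13.5%×43.6 + 5%×87.4 + 4%×88 = 13.776 lb.
% K₂O = 13.776 / 219 = 6.29041%.

6.29% K₂O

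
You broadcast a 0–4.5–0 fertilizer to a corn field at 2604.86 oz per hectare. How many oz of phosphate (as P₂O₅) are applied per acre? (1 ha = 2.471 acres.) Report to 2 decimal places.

P₂O₅ per hectare = 2604.86 × 4.5% = 117.219 oz.
Convert to per acre: 117.219 × 0.404694 = 47.4378 oz.

47.44 oz P₂O₅ per acre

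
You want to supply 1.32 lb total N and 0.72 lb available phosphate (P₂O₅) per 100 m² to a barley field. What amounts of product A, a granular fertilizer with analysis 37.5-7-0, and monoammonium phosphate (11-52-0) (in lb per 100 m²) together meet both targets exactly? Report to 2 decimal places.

Let a = lb of product A, b = lb of monoammonium phosphate (per 100 m²).
N: 0.375·a + 0.11·b = 1.32
P₂O₅: 0.07·a + 0.52·b = 0.72
Eliminate b: (row1) − 0.11/0.52·(row2) → 0.360192·a = 1.16769, so a = 3.24186.
Then b = (0.72 − 0.07·3.24186) / 0.52 = 0.948211.

3.24 lb product A, 0.95 lb monoammonium phosphate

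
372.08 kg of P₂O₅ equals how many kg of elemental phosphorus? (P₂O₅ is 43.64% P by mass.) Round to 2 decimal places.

162.38 kg P

P = 372.08 × 0.4364 = 162.376 kg.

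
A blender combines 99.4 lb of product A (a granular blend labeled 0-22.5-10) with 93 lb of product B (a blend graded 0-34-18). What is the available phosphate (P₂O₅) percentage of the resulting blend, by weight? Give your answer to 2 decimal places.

Total mass = 99.4 + 93 = 192.4 lb.
P₂O₅ mass = 22.5%×99.4 + 34%×93 = 53.985 lb.
% P₂O₅ = 53.985 / 192.4 = 28.0587%.

28.06% P₂O₅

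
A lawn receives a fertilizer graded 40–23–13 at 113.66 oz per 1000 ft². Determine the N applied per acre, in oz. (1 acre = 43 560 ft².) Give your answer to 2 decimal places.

nitrogen per 1000 ft² = 113.66 × 40% = 45.464 oz.
Convert to per acre: 45.464 × 43.56 = 1980.412 oz.

1980.41 oz N per acre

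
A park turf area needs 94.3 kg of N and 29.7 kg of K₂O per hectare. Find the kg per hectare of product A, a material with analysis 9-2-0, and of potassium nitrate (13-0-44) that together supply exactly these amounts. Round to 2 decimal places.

950.28 kg product A, 67.50 kg potassium nitrate

Let a = kg of product A, b = kg of potassium nitrate (per hectare).
N: 0.09·a + 0.13·b = 94.3
K₂O: 0·a + 0.44·b = 29.7
Solving simultaneously: a = 950.278, b = 67.5.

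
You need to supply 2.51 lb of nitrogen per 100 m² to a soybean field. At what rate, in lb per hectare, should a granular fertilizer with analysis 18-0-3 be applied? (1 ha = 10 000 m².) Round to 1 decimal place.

1394.4 lb of product per hectare

Product per 100 m² = 2.51 / 18% = 13.9444 lb.
Convert to per hectare: 13.9444 × 100 = 1394.44 lb.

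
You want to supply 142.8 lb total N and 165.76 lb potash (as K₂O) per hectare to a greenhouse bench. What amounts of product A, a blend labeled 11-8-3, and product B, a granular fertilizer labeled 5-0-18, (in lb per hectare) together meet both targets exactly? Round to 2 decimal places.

Per-hectare balance (a = product A, b = product B):
N: 0.11·a + 0.05·b = 142.8
K₂O: 0.03·a + 0.18·b = 165.76
Eliminate b: (row1) − 0.05/0.18·(row2) → 0.101667·a = 96.7556, so a = 951.694.
Then b = (165.76 − 0.03·951.694) / 0.18 = 762.273.

951.69 lb product A, 762.27 lb product B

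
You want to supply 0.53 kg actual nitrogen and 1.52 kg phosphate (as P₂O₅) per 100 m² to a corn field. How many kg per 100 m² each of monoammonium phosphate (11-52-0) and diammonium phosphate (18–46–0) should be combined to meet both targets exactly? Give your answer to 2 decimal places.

With a, b = kg per 100 m² of monoammonium phosphate and diammonium phosphate:
N: 0.11·a + 0.18·b = 0.53
P₂O₅: 0.52·a + 0.46·b = 1.52
Solving simultaneously: a = 0.693023, b = 2.52093.

0.69 kg monoammonium phosphate, 2.52 kg diammonium phosphate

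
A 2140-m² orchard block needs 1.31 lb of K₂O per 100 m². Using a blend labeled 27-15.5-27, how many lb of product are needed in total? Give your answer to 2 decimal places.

Product per 100 m² = 1.31 / 27% = 4.85185 lb.
Total product = 4.85185 × 2140 / 100 = 103.8296 lb.

103.83 lb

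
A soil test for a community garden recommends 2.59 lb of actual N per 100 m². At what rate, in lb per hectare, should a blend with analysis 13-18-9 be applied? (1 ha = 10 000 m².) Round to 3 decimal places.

Product per 100 m² = 2.59 / 13% = 19.9231 lb.
Convert to per hectare: 19.9231 × 100 = 1992.3077 lb.

1992.308 lb of product per hectare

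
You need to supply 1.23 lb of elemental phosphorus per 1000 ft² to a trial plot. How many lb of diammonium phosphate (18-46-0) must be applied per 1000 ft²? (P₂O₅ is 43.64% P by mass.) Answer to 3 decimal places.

6.127 lb of product per thousand sq ft

As P₂O₅: 1.23 / 0.4364 = 2.81852 lb per 1000 ft².
Product per 1000 ft² = 2.81852 / 46% = 6.12721 lb.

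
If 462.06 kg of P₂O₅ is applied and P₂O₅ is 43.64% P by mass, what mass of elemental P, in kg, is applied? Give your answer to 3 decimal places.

201.643 kg P

P = 462.06 × 0.4364 = 201.64298 kg.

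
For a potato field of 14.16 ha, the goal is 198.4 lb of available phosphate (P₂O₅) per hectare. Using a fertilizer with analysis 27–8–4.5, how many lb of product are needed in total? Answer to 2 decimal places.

Product per hectare = 198.4 / 8% = 2480 lb.
Total product = 2480 × 14.16 = 35116.8 lb.

35116.80 lb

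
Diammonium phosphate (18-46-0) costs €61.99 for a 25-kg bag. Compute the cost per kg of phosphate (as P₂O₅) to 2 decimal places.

P₂O₅ in bag = 25 × 46% = 11.5 kg.
Cost per kg P₂O₅ = €61.99 / 11.5 = €5.3904.

€5.39 per kg P₂O₅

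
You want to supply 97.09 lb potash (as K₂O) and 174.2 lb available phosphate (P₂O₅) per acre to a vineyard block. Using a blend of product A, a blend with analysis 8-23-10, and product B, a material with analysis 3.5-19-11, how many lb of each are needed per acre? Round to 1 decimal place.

113.5 lb product A, 779.5 lb product B

Let a = lb of product A, b = lb of product B (per acre).
K₂O: 0.1·a + 0.11·b = 97.09
P₂O₅: 0.23·a + 0.19·b = 174.2
Eliminate b: (row1) − 0.11/0.19·(row2) → -0.0331579·a = -3.76263, so a = 113.476.
Then b = (174.2 − 0.23·113.476) / 0.19 = 779.476.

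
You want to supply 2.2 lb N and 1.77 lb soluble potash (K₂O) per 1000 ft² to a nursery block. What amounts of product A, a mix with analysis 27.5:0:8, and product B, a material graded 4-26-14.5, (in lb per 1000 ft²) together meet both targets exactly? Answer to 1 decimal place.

6.8 lb product A, 8.5 lb product B

With a, b = lb per 1000 ft² of product A and product B:
N: 0.275·a + 0.04·b = 2.2
K₂O: 0.08·a + 0.145·b = 1.77
From row1: a = (2.2 − 0.04·b) / 0.275.
Into row2: 0.08·(2.2 − 0.04·b)/0.275 + 0.145·b = 1.77 → b = 8.47307, a = 6.76755.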